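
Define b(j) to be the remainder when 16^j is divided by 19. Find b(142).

b(0) = 1; b(1) = 16; b(2) = 9; b(3) = 11; b(4) = 5; b(5) = 4; b(6) = 7; b(7) = 17; b(8) = 6; b(9) = 1.
The sequence repeats with period 9.
So b(142) = b(0 + ((142-0) mod 9)) = b(7) = 17.

17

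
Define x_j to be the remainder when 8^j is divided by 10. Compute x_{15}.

2

We have x_0 = 1; x_1 = 8; x_2 = 4; x_3 = 2; x_4 = 6; x_5 = 8.
Since x_5 = x_1 = 8, the sequence is eventually periodic: after a pre-period of length 1 it cycles with period 4.
For j ≥ 1, x_j depends only on (j - 1) mod 4. (15 - 1) mod 4 = 2, so x_{15} = x_3 = 2.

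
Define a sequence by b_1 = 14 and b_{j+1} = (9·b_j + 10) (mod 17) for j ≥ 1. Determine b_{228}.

Computing terms: b_1 = 14,  b_2 = 0,  b_3 = 10,  b_4 = 15,  b_5 = 9,  b_6 = 6,  b_7 = 13,  b_8 = 8,  b_9 = 14.
Since b_9 = b_1 = 14, the sequence is periodic with period 8.
(228 - 1) mod 8 = 3, so b_{228} = b_4 = 15.

15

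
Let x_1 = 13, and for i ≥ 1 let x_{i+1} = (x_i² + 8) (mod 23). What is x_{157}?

x_1 = 13; x_2 = 16; x_3 = 11; x_4 = 14; x_5 = 20; x_6 = 17; x_7 = 21; x_8 = 12; x_9 = 14.
Since x_9 = x_4 = 14, the sequence is eventually periodic: after a pre-period of length 3 it cycles with period 5.
For i ≥ 4, x_i depends only on (i - 4) mod 5. (157 - 4) mod 5 = 3, so x_{157} = x_7 = 21.

21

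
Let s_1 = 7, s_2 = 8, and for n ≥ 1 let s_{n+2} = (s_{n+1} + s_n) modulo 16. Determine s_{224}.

0

We have s_1 = 7; s_2 = 8; s_3 = 15; s_4 = 7; s_5 = 6; s_6 = 13; s_7 = 3; s_8 = 0; s_9 = 3; s_{10} = 3; s_{11} = 6; s_{12} = 9; s_{13} = 15; s_{14} = 8; s_{15} = 7; s_{16} = 15; s_{17} = 6; s_{18} = 5; s_{19} = 11; s_{20} = 0; s_{21} = 11; s_{22} = 11; s_{23} = 6; s_{24} = 1; s_{25} = 7; s_{26} = 8.
Since (s_{25}, s_{26}) = (s_1, s_2) = (7, 8) (two consecutive terms determine the rest), the sequence is periodic with period 24.
(224 - 1) mod 24 = 7, so s_{224} = s_8 = 0.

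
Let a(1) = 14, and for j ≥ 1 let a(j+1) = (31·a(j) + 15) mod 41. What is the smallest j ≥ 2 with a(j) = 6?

9

Listing terms: a(1) = 14; a(2) = 39; a(3) = 35; a(4) = 34; a(5) = 3; a(6) = 26; a(7) = 1; a(8) = 5; a(9) = 6; a(10) = 37; a(11) = 14.
The sequence repeats with period 10.
The value 6 first appears (with j ≥ 2) at a(9).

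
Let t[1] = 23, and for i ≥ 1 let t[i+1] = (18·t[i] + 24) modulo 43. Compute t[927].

Computing terms: t[1] = 23,  t[2] = 8,  t[3] = 39,  t[4] = 38,  t[5] = 20,  t[6] = 40,  t[7] = 13,  t[8] = 0,  t[9] = 24,  t[10] = 26,  t[11] = 19,  t[12] = 22,  t[13] = 33,  t[14] = 16,  t[15] = 11,  t[16] = 7,  t[17] = 21,  t[18] = 15,  t[19] = 36,  t[20] = 27,  t[21] = 37,  t[22] = 2,  t[23] = 17,  t[24] = 29,  t[25] = 30,  t[26] = 5,  t[27] = 28,  t[28] = 12,  t[29] = 25,  t[30] = 1,  t[31] = 42,  t[32] = 6,  t[33] = 3,  t[34] = 35,  t[35] = 9,  t[36] = 14,  t[37] = 18,  t[38] = 4,  t[39] = 10,  t[40] = 32,  t[41] = 41,  t[42] = 31,  t[43] = 23.
Since t[43] = t[1] = 23, the sequence is periodic with period 42.
(927 - 1) mod 42 = 2, so t[927] = t[3] = 39.

39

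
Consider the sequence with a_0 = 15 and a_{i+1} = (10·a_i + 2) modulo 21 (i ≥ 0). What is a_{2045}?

16

Computing terms: a_0 = 15, a_1 = 5, a_2 = 10, a_3 = 18, a_4 = 14, a_5 = 16, a_6 = 15.
Since a_6 = a_0 = 15, the sequence is periodic with period 6.
(2045 - 0) mod 6 = 5, so a_{2045} = a_5 = 16.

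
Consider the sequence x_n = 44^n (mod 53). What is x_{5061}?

42

x_0 = 1; x_1 = 44; x_2 = 28; x_3 = 13; x_4 = 42; x_5 = 46; x_6 = 10; x_7 = 16; x_8 = 15; x_9 = 24; x_{10} = 49; x_{11} = 36; x_{12} = 47; x_{13} = 1.
The sequence repeats with period 13.
So x_{5061} = x_{0 + ((5061-0) mod 13)} = x_4 = 42.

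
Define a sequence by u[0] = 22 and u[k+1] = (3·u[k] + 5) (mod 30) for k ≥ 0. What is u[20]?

u[0] = 22,  u[1] = 11,  u[2] = 8,  u[3] = 29,  u[4] = 2,  u[5] = 11.
Since u[5] = u[1] = 11, the sequence is eventually periodic: after a pre-period of length 1 it cycles with period 4.
For k ≥ 1, u[k] depends only on (k - 1) mod 4. (20 - 1) mod 4 = 3, so u[20] = u[4] = 2.

2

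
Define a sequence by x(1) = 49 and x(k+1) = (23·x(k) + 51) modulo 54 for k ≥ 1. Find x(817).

13

x(1) = 49, x(2) = 44, x(3) = 37, x(4) = 38, x(5) = 7, x(6) = 50, x(7) = 13, x(8) = 26, x(9) = 1, x(10) = 20, x(11) = 25, x(12) = 32, x(13) = 31, x(14) = 8, x(15) = 19, x(16) = 2, x(17) = 43, x(18) = 14, x(19) = 49.
Since x(19) = x(1) = 49, the sequence is periodic with period 18.
So x(817) = x(1 + ((817-1) mod 18)) = x(7) = 13.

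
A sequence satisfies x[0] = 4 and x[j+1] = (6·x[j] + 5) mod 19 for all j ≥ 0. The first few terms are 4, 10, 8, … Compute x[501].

16

Computing terms: x[0] = 4; x[1] = 10; x[2] = 8; x[3] = 15; x[4] = 0; x[5] = 5; x[6] = 16; x[7] = 6; x[8] = 3; x[9] = 4.
Since x[9] = x[0] = 4, the sequence is periodic with period 9.
(501 - 0) mod 9 = 6, so x[501] = x[6] = 16.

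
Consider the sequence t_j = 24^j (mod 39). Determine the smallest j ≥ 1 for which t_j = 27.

t_0 = 1, t_1 = 24, t_2 = 30, t_3 = 18, t_4 = 3, t_5 = 33, t_6 = 12, t_7 = 15, t_8 = 9, t_9 = 21, t_{10} = 36, t_{11} = 6, t_{12} = 27, t_{13} = 24.
Since t_{13} = t_1 = 24, the sequence is eventually periodic: after a pre-period of length 1 it cycles with period 12.
The value 27 first appears (with j ≥ 1) at t_{12}.

12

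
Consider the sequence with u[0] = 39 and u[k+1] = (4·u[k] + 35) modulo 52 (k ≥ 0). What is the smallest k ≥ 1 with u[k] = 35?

1

Computing terms: u[0] = 39,  u[1] = 35,  u[2] = 19,  u[3] = 7,  u[4] = 11,  u[5] = 27,  u[6] = 39.
The sequence repeats with period 6.
The value 35 first appears (with k ≥ 1) at u[1].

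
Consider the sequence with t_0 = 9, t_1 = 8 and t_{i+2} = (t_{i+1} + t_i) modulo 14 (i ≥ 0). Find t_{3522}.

3

t_0 = 9,  t_1 = 8,  t_2 = 3,  t_3 = 11,  t_4 = 0,  t_5 = 11,  t_6 = 11,  t_7 = 8,  t_8 = 5,  t_9 = 13,  t_{10} = 4,  t_{11} = 3,  t_{12} = 7,  t_{13} = 10,  t_{14} = 3,  t_{15} = 13,  t_{16} = 2,  t_{17} = 1,  t_{18} = 3,  t_{19} = 4,  t_{20} = 7,  t_{21} = 11,  t_{22} = 4,  t_{23} = 1,  t_{24} = 5,  t_{25} = 6,  t_{26} = 11,  t_{27} = 3,  t_{28} = 0,  t_{29} = 3,  t_{30} = 3,  t_{31} = 6,  t_{32} = 9,  t_{33} = 1,  t_{34} = 10,  t_{35} = 11,  t_{36} = 7,  t_{37} = 4,  t_{38} = 11,  t_{39} = 1,  t_{40} = 12,  t_{41} = 13,  t_{42} = 11,  t_{43} = 10,  t_{44} = 7,  t_{45} = 3,  t_{46} = 10,  t_{47} = 13,  t_{48} = 9,  t_{49} = 8.
The sequence repeats with period 48.
So t_{3522} = t_{0 + ((3522-0) mod 48)} = t_{18} = 3.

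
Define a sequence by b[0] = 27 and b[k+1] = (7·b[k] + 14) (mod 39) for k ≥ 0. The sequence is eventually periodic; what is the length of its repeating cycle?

b[0] = 27,  b[1] = 8,  b[2] = 31,  b[3] = 36,  b[4] = 32,  b[5] = 4,  b[6] = 3,  b[7] = 35,  b[8] = 25,  b[9] = 33,  b[10] = 11,  b[11] = 13,  b[12] = 27.
The sequence repeats with period 12.

12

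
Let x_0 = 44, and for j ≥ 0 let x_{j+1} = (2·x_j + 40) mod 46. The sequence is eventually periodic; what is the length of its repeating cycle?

x_0 = 44; x_1 = 36; x_2 = 20; x_3 = 34; x_4 = 16; x_5 = 26; x_6 = 0; x_7 = 40; x_8 = 28; x_9 = 4; x_{10} = 2; x_{11} = 44.
The sequence repeats with period 11.

11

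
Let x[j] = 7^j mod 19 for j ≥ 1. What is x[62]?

11

x[1] = 7; x[2] = 11; x[3] = 1; x[4] = 7.
The sequence repeats with period 3.
So x[62] = x[1 + ((62-1) mod 3)] = x[2] = 11.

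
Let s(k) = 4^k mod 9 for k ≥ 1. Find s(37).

We have s(1) = 4,  s(2) = 7,  s(3) = 1,  s(4) = 4.
Since s(4) = s(1) = 4, the sequence is periodic with period 3.
(37 - 1) mod 3 = 0, so s(37) = s(1) = 4.

4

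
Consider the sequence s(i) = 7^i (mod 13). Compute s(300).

1

Listing terms: s(0) = 1, s(1) = 7, s(2) = 10, s(3) = 5, s(4) = 9, s(5) = 11, s(6) = 12, s(7) = 6, s(8) = 3, s(9) = 8, s(10) = 4, s(11) = 2, s(12) = 1.
The sequence repeats with period 12.
So s(300) = s(0 + ((300-0) mod 12)) = s(0) = 1.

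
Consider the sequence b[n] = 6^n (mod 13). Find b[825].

5

Computing terms: b[0] = 1,  b[1] = 6,  b[2] = 10,  b[3] = 8,  b[4] = 9,  b[5] = 2,  b[6] = 12,  b[7] = 7,  b[8] = 3,  b[9] = 5,  b[10] = 4,  b[11] = 11,  b[12] = 1.
Since b[12] = b[0] = 1, the sequence is periodic with period 12.
(825 - 0) mod 12 = 9, so b[825] = b[9] = 5.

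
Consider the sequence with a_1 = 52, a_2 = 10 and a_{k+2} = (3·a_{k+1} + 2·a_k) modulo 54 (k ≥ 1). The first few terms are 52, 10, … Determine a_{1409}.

22

Listing terms: a_1 = 52, a_2 = 10, a_3 = 26, a_4 = 44, a_5 = 22, a_6 = 46, a_7 = 20, a_8 = 44, a_9 = 10, a_{10} = 10, a_{11} = 50, a_{12} = 8, a_{13} = 16, a_{14} = 10, a_{15} = 8, a_{16} = 44, a_{17} = 40, a_{18} = 46, a_{19} = 2, a_{20} = 44, a_{21} = 28, a_{22} = 10, a_{23} = 32, a_{24} = 8, a_{25} = 34, a_{26} = 10, a_{27} = 44, a_{28} = 44, a_{29} = 4, a_{30} = 46, a_{31} = 38, a_{32} = 44, a_{33} = 46, a_{34} = 10, a_{35} = 14, a_{36} = 8, a_{37} = 52, a_{38} = 10.
Since (a_{37}, a_{38}) = (a_1, a_2) = (52, 10) (two consecutive terms determine the rest), the sequence is periodic with period 36.
So a_{1409} = a_{1 + ((1409-1) mod 36)} = a_5 = 22.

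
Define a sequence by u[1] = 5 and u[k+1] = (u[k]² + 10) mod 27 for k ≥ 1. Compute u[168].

20

Listing terms: u[1] = 5,  u[2] = 8,  u[3] = 20,  u[4] = 5.
Since u[4] = u[1] = 5, the sequence is periodic with period 3.
So u[168] = u[1 + ((168-1) mod 3)] = u[3] = 20.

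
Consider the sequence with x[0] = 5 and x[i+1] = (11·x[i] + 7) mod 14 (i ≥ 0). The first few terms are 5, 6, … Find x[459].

12

Computing terms: x[0] = 5, x[1] = 6, x[2] = 3, x[3] = 12, x[4] = 13, x[5] = 10, x[6] = 5.
Since x[6] = x[0] = 5, the sequence is periodic with period 6.
So x[459] = x[0 + ((459-0) mod 6)] = x[3] = 12.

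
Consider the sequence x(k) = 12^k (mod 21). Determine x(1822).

x(1) = 12, x(2) = 18, x(3) = 6, x(4) = 9, x(5) = 3, x(6) = 15, x(7) = 12.
Since x(7) = x(1) = 12, the sequence is periodic with period 6.
(1822 - 1) mod 6 = 3, so x(1822) = x(4) = 9.

9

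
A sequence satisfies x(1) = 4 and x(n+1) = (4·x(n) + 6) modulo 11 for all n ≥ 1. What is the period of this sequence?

We have x(1) = 4; x(2) = 0; x(3) = 6; x(4) = 8; x(5) = 5; x(6) = 4.
The sequence repeats with period 5.

5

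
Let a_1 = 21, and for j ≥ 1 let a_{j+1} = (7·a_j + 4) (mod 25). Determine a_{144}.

6

We have a_1 = 21, a_2 = 1, a_3 = 11, a_4 = 6, a_5 = 21.
Since a_5 = a_1 = 21, the sequence is periodic with period 4.
So a_{144} = a_{1 + ((144-1) mod 4)} = a_4 = 6.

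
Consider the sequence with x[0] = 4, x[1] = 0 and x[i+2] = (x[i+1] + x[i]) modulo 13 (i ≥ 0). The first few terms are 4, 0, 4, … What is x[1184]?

Listing terms: x[0] = 4, x[1] = 0, x[2] = 4, x[3] = 4, x[4] = 8, x[5] = 12, x[6] = 7, x[7] = 6, x[8] = 0, x[9] = 6, x[10] = 6, x[11] = 12, x[12] = 5, x[13] = 4, x[14] = 9, x[15] = 0, x[16] = 9, x[17] = 9, x[18] = 5, x[19] = 1, x[20] = 6, x[21] = 7, x[22] = 0, x[23] = 7, x[24] = 7, x[25] = 1, x[26] = 8, x[27] = 9, x[28] = 4, x[29] = 0.
Since (x[28], x[29]) = (x[0], x[1]) = (4, 0) (two consecutive terms determine the rest), the sequence is periodic with period 28.
So x[1184] = x[0 + ((1184-0) mod 28)] = x[8] = 0.

0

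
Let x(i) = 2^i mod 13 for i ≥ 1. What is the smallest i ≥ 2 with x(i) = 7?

Computing terms: x(1) = 2; x(2) = 4; x(3) = 8; x(4) = 3; x(5) = 6; x(6) = 12; x(7) = 11; x(8) = 9; x(9) = 5; x(10) = 10; x(11) = 7; x(12) = 1; x(13) = 2.
Since x(13) = x(1) = 2, the sequence is periodic with period 12.
The value 7 first appears (with i ≥ 2) at x(11).

11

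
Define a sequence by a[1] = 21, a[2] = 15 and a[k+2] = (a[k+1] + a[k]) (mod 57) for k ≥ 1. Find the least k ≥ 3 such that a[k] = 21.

a[1] = 21, a[2] = 15, a[3] = 36, a[4] = 51, a[5] = 30, a[6] = 24, a[7] = 54, a[8] = 21, a[9] = 18, a[10] = 39, a[11] = 0, a[12] = 39, a[13] = 39, a[14] = 21, a[15] = 3, a[16] = 24, a[17] = 27, a[18] = 51, a[19] = 21, a[20] = 15.
The sequence repeats with period 18.
The value 21 first appears (with k ≥ 3) at a[8].

8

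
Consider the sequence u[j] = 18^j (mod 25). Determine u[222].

Computing terms: u[0] = 1, u[1] = 18, u[2] = 24, u[3] = 7, u[4] = 1.
The sequence repeats with period 4.
So u[222] = u[0 + ((222-0) mod 4)] = u[2] = 24.

24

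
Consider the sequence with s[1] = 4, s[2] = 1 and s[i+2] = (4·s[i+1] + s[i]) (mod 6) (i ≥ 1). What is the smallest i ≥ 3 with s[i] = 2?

3

Listing terms: s[1] = 4, s[2] = 1, s[3] = 2, s[4] = 3, s[5] = 2, s[6] = 5, s[7] = 4, s[8] = 3, s[9] = 4, s[10] = 1.
The sequence repeats with period 8.
The value 2 first appears (with i ≥ 3) at s[3].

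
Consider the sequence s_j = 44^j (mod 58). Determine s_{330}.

s_1 = 44; s_2 = 22; s_3 = 40; s_4 = 20; s_5 = 10; s_6 = 34; s_7 = 46; s_8 = 52; s_9 = 26; s_{10} = 42; s_{11} = 50; s_{12} = 54; s_{13} = 56; s_{14} = 28; s_{15} = 14; s_{16} = 36; s_{17} = 18; s_{18} = 38; s_{19} = 48; s_{20} = 24; s_{21} = 12; s_{22} = 6; s_{23} = 32; s_{24} = 16; s_{25} = 8; s_{26} = 4; s_{27} = 2; s_{28} = 30; s_{29} = 44.
The sequence repeats with period 28.
So s_{330} = s_{1 + ((330-1) mod 28)} = s_{22} = 6.

6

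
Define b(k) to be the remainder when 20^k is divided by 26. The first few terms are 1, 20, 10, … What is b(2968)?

22

We have b(0) = 1,  b(1) = 20,  b(2) = 10,  b(3) = 18,  b(4) = 22,  b(5) = 24,  b(6) = 12,  b(7) = 6,  b(8) = 16,  b(9) = 8,  b(10) = 4,  b(11) = 2,  b(12) = 14,  b(13) = 20.
Since b(13) = b(1) = 20, the sequence is eventually periodic: after a pre-period of length 1 it cycles with period 12.
For k ≥ 1, b(k) depends only on (k - 1) mod 12. (2968 - 1) mod 12 = 3, so b(2968) = b(4) = 22.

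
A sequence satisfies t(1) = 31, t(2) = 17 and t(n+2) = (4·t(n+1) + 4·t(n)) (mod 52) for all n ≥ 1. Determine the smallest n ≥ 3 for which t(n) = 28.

Computing terms: t(1) = 31; t(2) = 17; t(3) = 36; t(4) = 4; t(5) = 4; t(6) = 32; t(7) = 40; t(8) = 28; t(9) = 12; t(10) = 4; t(11) = 12; t(12) = 12; t(13) = 44; t(14) = 16; t(15) = 32; t(16) = 36; t(17) = 12; t(18) = 36; t(19) = 36; t(20) = 28; t(21) = 48; t(22) = 44; t(23) = 4; t(24) = 36; t(25) = 4.
Since (t(24), t(25)) = (t(3), t(4)) = (36, 4) (two consecutive terms determine the rest), the sequence is eventually periodic: after a pre-period of length 2 it cycles with period 21.
The value 28 first appears (with n ≥ 3) at t(8).

8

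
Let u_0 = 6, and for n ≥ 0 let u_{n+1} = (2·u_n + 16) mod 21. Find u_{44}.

9

We have u_0 = 6; u_1 = 7; u_2 = 9; u_3 = 13; u_4 = 0; u_5 = 16; u_6 = 6.
Since u_6 = u_0 = 6, the sequence is periodic with period 6.
So u_{44} = u_{0 + ((44-0) mod 6)} = u_2 = 9.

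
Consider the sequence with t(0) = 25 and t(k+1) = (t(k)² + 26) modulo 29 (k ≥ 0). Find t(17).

21

We have t(0) = 25,  t(1) = 13,  t(2) = 21,  t(3) = 3,  t(4) = 6,  t(5) = 4,  t(6) = 13.
Since t(6) = t(1) = 13, the sequence is eventually periodic: after a pre-period of length 1 it cycles with period 5.
For k ≥ 1, t(k) depends only on (k - 1) mod 5. (17 - 1) mod 5 = 1, so t(17) = t(2) = 21.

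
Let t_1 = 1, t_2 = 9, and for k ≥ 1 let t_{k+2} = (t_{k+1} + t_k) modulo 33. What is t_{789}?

26

Computing terms: t_1 = 1,  t_2 = 9,  t_3 = 10,  t_4 = 19,  t_5 = 29,  t_6 = 15,  t_7 = 11,  t_8 = 26,  t_9 = 4,  t_{10} = 30,  t_{11} = 1,  t_{12} = 31,  t_{13} = 32,  t_{14} = 30,  t_{15} = 29,  t_{16} = 26,  t_{17} = 22,  t_{18} = 15,  t_{19} = 4,  t_{20} = 19,  t_{21} = 23,  t_{22} = 9,  t_{23} = 32,  t_{24} = 8,  t_{25} = 7,  t_{26} = 15,  t_{27} = 22,  t_{28} = 4,  t_{29} = 26,  t_{30} = 30,  t_{31} = 23,  t_{32} = 20,  t_{33} = 10,  t_{34} = 30,  t_{35} = 7,  t_{36} = 4,  t_{37} = 11,  t_{38} = 15,  t_{39} = 26,  t_{40} = 8,  t_{41} = 1,  t_{42} = 9.
The sequence repeats with period 40.
(789 - 1) mod 40 = 28, so t_{789} = t_{29} = 26.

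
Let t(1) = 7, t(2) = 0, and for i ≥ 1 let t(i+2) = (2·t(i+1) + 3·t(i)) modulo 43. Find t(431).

12

We have t(1) = 7, t(2) = 0, t(3) = 21, t(4) = 42, t(5) = 18, t(6) = 33, t(7) = 34, t(8) = 38, t(9) = 6, t(10) = 40, t(11) = 12, t(12) = 15, t(13) = 23, t(14) = 5, t(15) = 36, t(16) = 1, t(17) = 24, t(18) = 8, t(19) = 2, t(20) = 28, t(21) = 19, t(22) = 36, t(23) = 0, t(24) = 22, t(25) = 1, t(26) = 25, t(27) = 10, t(28) = 9, t(29) = 5, t(30) = 37, t(31) = 3, t(32) = 31, t(33) = 28, t(34) = 20, t(35) = 38, t(36) = 7, t(37) = 42, t(38) = 19, t(39) = 35, t(40) = 41, t(41) = 15, t(42) = 24, t(43) = 7, t(44) = 0.
Since (t(43), t(44)) = (t(1), t(2)) = (7, 0) (two consecutive terms determine the rest), the sequence is periodic with period 42.
So t(431) = t(1 + ((431-1) mod 42)) = t(11) = 12.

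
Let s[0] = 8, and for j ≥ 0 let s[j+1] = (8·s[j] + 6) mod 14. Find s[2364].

10

We have s[0] = 8, s[1] = 0, s[2] = 6, s[3] = 12, s[4] = 4, s[5] = 10, s[6] = 2, s[7] = 8.
Since s[7] = s[0] = 8, the sequence is periodic with period 7.
(2364 - 0) mod 7 = 5, so s[2364] = s[5] = 10.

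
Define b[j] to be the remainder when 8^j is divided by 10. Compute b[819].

Computing terms: b[0] = 1, b[1] = 8, b[2] = 4, b[3] = 2, b[4] = 6, b[5] = 8.
Since b[5] = b[1] = 8, the sequence is eventually periodic: after a pre-period of length 1 it cycles with period 4.
For j ≥ 1, b[j] depends only on (j - 1) mod 4. (819 - 1) mod 4 = 2, so b[819] = b[3] = 2.

2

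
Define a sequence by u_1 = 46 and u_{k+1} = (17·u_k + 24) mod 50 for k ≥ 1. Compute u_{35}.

26

Listing terms: u_1 = 46, u_2 = 6, u_3 = 26, u_4 = 16, u_5 = 46.
Since u_5 = u_1 = 46, the sequence is periodic with period 4.
(35 - 1) mod 4 = 2, so u_{35} = u_3 = 26.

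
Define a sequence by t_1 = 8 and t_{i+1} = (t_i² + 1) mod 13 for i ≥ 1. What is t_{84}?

Computing terms: t_1 = 8; t_2 = 0; t_3 = 1; t_4 = 2; t_5 = 5; t_6 = 0.
Since t_6 = t_2 = 0, the sequence is eventually periodic: after a pre-period of length 1 it cycles with period 4.
For i ≥ 2, t_i depends only on (i - 2) mod 4. (84 - 2) mod 4 = 2, so t_{84} = t_4 = 2.

2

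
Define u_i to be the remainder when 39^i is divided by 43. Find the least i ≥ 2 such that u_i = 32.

13

Listing terms: u_1 = 39; u_2 = 16; u_3 = 22; u_4 = 41; u_5 = 8; u_6 = 11; u_7 = 42; u_8 = 4; u_9 = 27; u_{10} = 21; u_{11} = 2; u_{12} = 35; u_{13} = 32; u_{14} = 1; u_{15} = 39.
The sequence repeats with period 14.
The value 32 first appears (with i ≥ 2) at u_{13}.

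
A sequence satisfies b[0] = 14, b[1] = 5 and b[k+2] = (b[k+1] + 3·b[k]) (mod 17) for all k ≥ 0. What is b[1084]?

6

Listing terms: b[0] = 14, b[1] = 5, b[2] = 13, b[3] = 11, b[4] = 16, b[5] = 15, b[6] = 12, b[7] = 6, b[8] = 8, b[9] = 9, b[10] = 16, b[11] = 9, b[12] = 6, b[13] = 16, b[14] = 0, b[15] = 14, b[16] = 14, b[17] = 5.
The sequence repeats with period 16.
So b[1084] = b[0 + ((1084-0) mod 16)] = b[12] = 6.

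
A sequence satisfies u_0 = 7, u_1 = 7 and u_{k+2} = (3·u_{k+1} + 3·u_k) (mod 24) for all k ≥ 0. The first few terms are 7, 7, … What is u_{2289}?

Computing terms: u_0 = 7; u_1 = 7; u_2 = 18; u_3 = 3; u_4 = 15; u_5 = 6; u_6 = 15; u_7 = 15; u_8 = 18; u_9 = 3.
Since (u_8, u_9) = (u_2, u_3) = (18, 3) (two consecutive terms determine the rest), the sequence is eventually periodic: after a pre-period of length 2 it cycles with period 6.
For k ≥ 2, u_k depends only on (k - 2) mod 6. (2289 - 2) mod 6 = 1, so u_{2289} = u_3 = 3.

3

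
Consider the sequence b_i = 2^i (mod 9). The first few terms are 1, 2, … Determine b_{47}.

Computing terms: b_0 = 1; b_1 = 2; b_2 = 4; b_3 = 8; b_4 = 7; b_5 = 5; b_6 = 1.
Since b_6 = b_0 = 1, the sequence is periodic with period 6.
So b_{47} = b_{0 + ((47-0) mod 6)} = b_5 = 5.

5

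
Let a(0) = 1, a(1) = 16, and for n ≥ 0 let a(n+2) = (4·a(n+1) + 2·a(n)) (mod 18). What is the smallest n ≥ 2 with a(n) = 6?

5

Listing terms: a(0) = 1,  a(1) = 16,  a(2) = 12,  a(3) = 8,  a(4) = 2,  a(5) = 6,  a(6) = 10,  a(7) = 16,  a(8) = 12.
Since (a(7), a(8)) = (a(1), a(2)) = (16, 12) (two consecutive terms determine the rest), the sequence is eventually periodic: after a pre-period of length 1 it cycles with period 6.
The value 6 first appears (with n ≥ 2) at a(5).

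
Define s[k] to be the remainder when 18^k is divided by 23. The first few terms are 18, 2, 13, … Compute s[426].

Computing terms: s[1] = 18, s[2] = 2, s[3] = 13, s[4] = 4, s[5] = 3, s[6] = 8, s[7] = 6, s[8] = 16, s[9] = 12, s[10] = 9, s[11] = 1, s[12] = 18.
The sequence repeats with period 11.
So s[426] = s[1 + ((426-1) mod 11)] = s[8] = 16.

16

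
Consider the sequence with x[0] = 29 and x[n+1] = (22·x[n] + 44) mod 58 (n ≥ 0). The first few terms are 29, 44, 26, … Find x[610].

x[0] = 29; x[1] = 44; x[2] = 26; x[3] = 36; x[4] = 24; x[5] = 50; x[6] = 42; x[7] = 40; x[8] = 54; x[9] = 14; x[10] = 4; x[11] = 16; x[12] = 48; x[13] = 56; x[14] = 0; x[15] = 44.
Since x[15] = x[1] = 44, the sequence is eventually periodic: after a pre-period of length 1 it cycles with period 14.
For n ≥ 1, x[n] depends only on (n - 1) mod 14. (610 - 1) mod 14 = 7, so x[610] = x[8] = 54.

54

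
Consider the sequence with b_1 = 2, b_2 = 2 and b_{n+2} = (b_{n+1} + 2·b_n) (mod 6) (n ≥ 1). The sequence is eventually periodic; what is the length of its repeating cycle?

6

Computing terms: b_1 = 2; b_2 = 2; b_3 = 0; b_4 = 4; b_5 = 4; b_6 = 0; b_7 = 2; b_8 = 2.
Since (b_7, b_8) = (b_1, b_2) = (2, 2) (two consecutive terms determine the rest), the sequence is periodic with period 6.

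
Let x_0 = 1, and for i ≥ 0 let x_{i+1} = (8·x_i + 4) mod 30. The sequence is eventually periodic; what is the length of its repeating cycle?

x_0 = 1, x_1 = 12, x_2 = 10, x_3 = 24, x_4 = 16, x_5 = 12.
Since x_5 = x_1 = 12, the sequence is eventually periodic: after a pre-period of length 1 it cycles with period 4.

4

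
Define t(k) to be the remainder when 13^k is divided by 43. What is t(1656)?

11

Computing terms: t(0) = 1; t(1) = 13; t(2) = 40; t(3) = 4; t(4) = 9; t(5) = 31; t(6) = 16; t(7) = 36; t(8) = 38; t(9) = 21; t(10) = 15; t(11) = 23; t(12) = 41; t(13) = 17; t(14) = 6; t(15) = 35; t(16) = 25; t(17) = 24; t(18) = 11; t(19) = 14; t(20) = 10; t(21) = 1.
Since t(21) = t(0) = 1, the sequence is periodic with period 21.
(1656 - 0) mod 21 = 18, so t(1656) = t(18) = 11.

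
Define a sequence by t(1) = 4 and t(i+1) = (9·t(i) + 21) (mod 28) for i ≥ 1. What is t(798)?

9

t(1) = 4,  t(2) = 1,  t(3) = 2,  t(4) = 11,  t(5) = 8,  t(6) = 9,  t(7) = 18,  t(8) = 15,  t(9) = 16,  t(10) = 25,  t(11) = 22,  t(12) = 23,  t(13) = 4.
The sequence repeats with period 12.
So t(798) = t(1 + ((798-1) mod 12)) = t(6) = 9.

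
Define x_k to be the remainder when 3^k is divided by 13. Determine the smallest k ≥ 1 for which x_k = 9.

2

x_0 = 1; x_1 = 3; x_2 = 9; x_3 = 1.
The sequence repeats with period 3.
The value 9 first appears (with k ≥ 1) at x_2.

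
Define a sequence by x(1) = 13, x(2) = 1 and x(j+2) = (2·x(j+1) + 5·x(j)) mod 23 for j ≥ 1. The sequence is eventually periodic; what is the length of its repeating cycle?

x(1) = 13,  x(2) = 1,  x(3) = 21,  x(4) = 1,  x(5) = 15,  x(6) = 12,  x(7) = 7,  x(8) = 5,  x(9) = 22,  x(10) = 0,  x(11) = 18,  x(12) = 13,  x(13) = 1.
Since (x(12), x(13)) = (x(1), x(2)) = (13, 1) (two consecutive terms determine the rest), the sequence is periodic with period 11.

11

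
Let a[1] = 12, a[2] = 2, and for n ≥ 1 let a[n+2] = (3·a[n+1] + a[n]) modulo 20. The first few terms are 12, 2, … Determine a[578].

2

a[1] = 12, a[2] = 2, a[3] = 18, a[4] = 16, a[5] = 6, a[6] = 14, a[7] = 8, a[8] = 18, a[9] = 2, a[10] = 4, a[11] = 14, a[12] = 6, a[13] = 12, a[14] = 2.
The sequence repeats with period 12.
So a[578] = a[1 + ((578-1) mod 12)] = a[2] = 2.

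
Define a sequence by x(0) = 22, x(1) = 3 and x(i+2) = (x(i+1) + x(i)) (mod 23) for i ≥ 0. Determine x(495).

Computing terms: x(0) = 22,  x(1) = 3,  x(2) = 2,  x(3) = 5,  x(4) = 7,  x(5) = 12,  x(6) = 19,  x(7) = 8,  x(8) = 4,  x(9) = 12,  x(10) = 16,  x(11) = 5,  x(12) = 21,  x(13) = 3,  x(14) = 1,  x(15) = 4,  x(16) = 5,  x(17) = 9,  x(18) = 14,  x(19) = 0,  x(20) = 14,  x(21) = 14,  x(22) = 5,  x(23) = 19,  x(24) = 1,  x(25) = 20,  x(26) = 21,  x(27) = 18,  x(28) = 16,  x(29) = 11,  x(30) = 4,  x(31) = 15,  x(32) = 19,  x(33) = 11,  x(34) = 7,  x(35) = 18,  x(36) = 2,  x(37) = 20,  x(38) = 22,  x(39) = 19,  x(40) = 18,  x(41) = 14,  x(42) = 9,  x(43) = 0,  x(44) = 9,  x(45) = 9,  x(46) = 18,  x(47) = 4,  x(48) = 22,  x(49) = 3.
Since (x(48), x(49)) = (x(0), x(1)) = (22, 3) (two consecutive terms determine the rest), the sequence is periodic with period 48.
So x(495) = x(0 + ((495-0) mod 48)) = x(15) = 4.

4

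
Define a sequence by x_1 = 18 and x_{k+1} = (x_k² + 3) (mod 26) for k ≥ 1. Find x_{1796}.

25

Computing terms: x_1 = 18, x_2 = 15, x_3 = 20, x_4 = 13, x_5 = 16, x_6 = 25, x_7 = 4, x_8 = 19, x_9 = 0, x_{10} = 3, x_{11} = 12, x_{12} = 17, x_{13} = 6, x_{14} = 13.
Since x_{14} = x_4 = 13, the sequence is eventually periodic: after a pre-period of length 3 it cycles with period 10.
For k ≥ 4, x_k depends only on (k - 4) mod 10. (1796 - 4) mod 10 = 2, so x_{1796} = x_6 = 25.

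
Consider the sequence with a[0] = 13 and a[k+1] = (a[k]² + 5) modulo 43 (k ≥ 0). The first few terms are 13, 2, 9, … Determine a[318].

0

a[0] = 13, a[1] = 2, a[2] = 9, a[3] = 0, a[4] = 5, a[5] = 30, a[6] = 2.
Since a[6] = a[1] = 2, the sequence is eventually periodic: after a pre-period of length 1 it cycles with period 5.
For k ≥ 1, a[k] depends only on (k - 1) mod 5. (318 - 1) mod 5 = 2, so a[318] = a[3] = 0.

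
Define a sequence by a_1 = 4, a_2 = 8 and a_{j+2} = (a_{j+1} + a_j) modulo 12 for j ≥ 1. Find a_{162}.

8

Computing terms: a_1 = 4, a_2 = 8, a_3 = 0, a_4 = 8, a_5 = 8, a_6 = 4, a_7 = 0, a_8 = 4, a_9 = 4, a_{10} = 8.
The sequence repeats with period 8.
So a_{162} = a_{1 + ((162-1) mod 8)} = a_2 = 8.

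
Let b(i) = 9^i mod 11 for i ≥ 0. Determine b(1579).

We have b(0) = 1,  b(1) = 9,  b(2) = 4,  b(3) = 3,  b(4) = 5,  b(5) = 1.
The sequence repeats with period 5.
So b(1579) = b(0 + ((1579-0) mod 5)) = b(4) = 5.

5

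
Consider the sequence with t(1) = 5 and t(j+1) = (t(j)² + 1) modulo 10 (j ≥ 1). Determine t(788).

We have t(1) = 5; t(2) = 6; t(3) = 7; t(4) = 0; t(5) = 1; t(6) = 2; t(7) = 5.
Since t(7) = t(1) = 5, the sequence is periodic with period 6.
(788 - 1) mod 6 = 1, so t(788) = t(2) = 6.

6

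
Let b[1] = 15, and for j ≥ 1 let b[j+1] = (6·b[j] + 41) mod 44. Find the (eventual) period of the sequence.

10

We have b[1] = 15, b[2] = 43, b[3] = 35, b[4] = 31, b[5] = 7, b[6] = 39, b[7] = 11, b[8] = 19, b[9] = 23, b[10] = 3, b[11] = 15.
Since b[11] = b[1] = 15, the sequence is periodic with period 10.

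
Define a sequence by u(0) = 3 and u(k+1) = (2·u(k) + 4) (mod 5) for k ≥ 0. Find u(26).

4

We have u(0) = 3,  u(1) = 0,  u(2) = 4,  u(3) = 2,  u(4) = 3.
Since u(4) = u(0) = 3, the sequence is periodic with period 4.
(26 - 0) mod 4 = 2, so u(26) = u(2) = 4.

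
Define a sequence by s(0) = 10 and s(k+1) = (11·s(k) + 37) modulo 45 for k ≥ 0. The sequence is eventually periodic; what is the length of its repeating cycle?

30

Listing terms: s(0) = 10,  s(1) = 12,  s(2) = 34,  s(3) = 6,  s(4) = 13,  s(5) = 0,  s(6) = 37,  s(7) = 39,  s(8) = 16,  s(9) = 33,  s(10) = 40,  s(11) = 27,  s(12) = 19,  s(13) = 21,  s(14) = 43,  s(15) = 15,  s(16) = 22,  s(17) = 9,  s(18) = 1,  s(19) = 3,  s(20) = 25,  s(21) = 42,  s(22) = 4,  s(23) = 36,  s(24) = 28,  s(25) = 30,  s(26) = 7,  s(27) = 24,  s(28) = 31,  s(29) = 18,  s(30) = 10.
Since s(30) = s(0) = 10, the sequence is periodic with period 30.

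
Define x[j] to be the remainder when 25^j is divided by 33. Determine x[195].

1

We have x[0] = 1; x[1] = 25; x[2] = 31; x[3] = 16; x[4] = 4; x[5] = 1.
Since x[5] = x[0] = 1, the sequence is periodic with period 5.
(195 - 0) mod 5 = 0, so x[195] = x[0] = 1.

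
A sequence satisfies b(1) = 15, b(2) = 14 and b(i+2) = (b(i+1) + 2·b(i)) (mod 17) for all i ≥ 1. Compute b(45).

b(1) = 15,  b(2) = 14,  b(3) = 10,  b(4) = 4,  b(5) = 7,  b(6) = 15,  b(7) = 12,  b(8) = 8,  b(9) = 15,  b(10) = 14.
The sequence repeats with period 8.
(45 - 1) mod 8 = 4, so b(45) = b(5) = 7.

7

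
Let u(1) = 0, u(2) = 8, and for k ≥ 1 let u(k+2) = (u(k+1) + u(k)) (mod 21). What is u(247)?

Computing terms: u(1) = 0,  u(2) = 8,  u(3) = 8,  u(4) = 16,  u(5) = 3,  u(6) = 19,  u(7) = 1,  u(8) = 20,  u(9) = 0,  u(10) = 20,  u(11) = 20,  u(12) = 19,  u(13) = 18,  u(14) = 16,  u(15) = 13,  u(16) = 8,  u(17) = 0,  u(18) = 8.
Since (u(17), u(18)) = (u(1), u(2)) = (0, 8) (two consecutive terms determine the rest), the sequence is periodic with period 16.
So u(247) = u(1 + ((247-1) mod 16)) = u(7) = 1.

1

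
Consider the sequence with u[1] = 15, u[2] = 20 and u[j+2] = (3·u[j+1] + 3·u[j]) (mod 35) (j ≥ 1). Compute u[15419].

u[1] = 15; u[2] = 20; u[3] = 0; u[4] = 25; u[5] = 5; u[6] = 20; u[7] = 5; u[8] = 5; u[9] = 30; u[10] = 0; u[11] = 20; u[12] = 25; u[13] = 30; u[14] = 25; u[15] = 25; u[16] = 10; u[17] = 0; u[18] = 30; u[19] = 20; u[20] = 10; u[21] = 20; u[22] = 20; u[23] = 15; u[24] = 0; u[25] = 10; u[26] = 30; u[27] = 15; u[28] = 30; u[29] = 30; u[30] = 5; u[31] = 0; u[32] = 15; u[33] = 10; u[34] = 5; u[35] = 10; u[36] = 10; u[37] = 25; u[38] = 0; u[39] = 5; u[40] = 15; u[41] = 25; u[42] = 15; u[43] = 15; u[44] = 20.
The sequence repeats with period 42.
(15419 - 1) mod 42 = 4, so u[15419] = u[5] = 5.

5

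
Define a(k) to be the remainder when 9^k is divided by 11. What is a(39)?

5

We have a(1) = 9, a(2) = 4, a(3) = 3, a(4) = 5, a(5) = 1, a(6) = 9.
The sequence repeats with period 5.
So a(39) = a(1 + ((39-1) mod 5)) = a(4) = 5.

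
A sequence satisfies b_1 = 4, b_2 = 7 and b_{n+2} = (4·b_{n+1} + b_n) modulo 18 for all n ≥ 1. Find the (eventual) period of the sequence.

b_1 = 4; b_2 = 7; b_3 = 14; b_4 = 9; b_5 = 14; b_6 = 11; b_7 = 4; b_8 = 9; b_9 = 4; b_{10} = 7.
The sequence repeats with period 8.

8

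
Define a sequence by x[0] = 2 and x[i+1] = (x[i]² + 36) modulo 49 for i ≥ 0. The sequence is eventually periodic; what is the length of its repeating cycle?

6

Computing terms: x[0] = 2, x[1] = 40, x[2] = 19, x[3] = 5, x[4] = 12, x[5] = 33, x[6] = 47, x[7] = 40.
Since x[7] = x[1] = 40, the sequence is eventually periodic: after a pre-period of length 1 it cycles with period 6.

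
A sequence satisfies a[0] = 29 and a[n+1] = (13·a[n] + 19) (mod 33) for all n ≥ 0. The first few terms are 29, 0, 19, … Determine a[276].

We have a[0] = 29, a[1] = 0, a[2] = 19, a[3] = 2, a[4] = 12, a[5] = 10, a[6] = 17, a[7] = 9, a[8] = 4, a[9] = 5, a[10] = 18, a[11] = 22, a[12] = 8, a[13] = 24, a[14] = 1, a[15] = 32, a[16] = 6, a[17] = 31, a[18] = 26, a[19] = 27, a[20] = 7, a[21] = 11, a[22] = 30, a[23] = 13, a[24] = 23, a[25] = 21, a[26] = 28, a[27] = 20, a[28] = 15, a[29] = 16, a[30] = 29.
Since a[30] = a[0] = 29, the sequence is periodic with period 30.
So a[276] = a[0 + ((276-0) mod 30)] = a[6] = 17.

17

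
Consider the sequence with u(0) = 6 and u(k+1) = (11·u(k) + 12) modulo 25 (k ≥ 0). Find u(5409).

24

Computing terms: u(0) = 6,  u(1) = 3,  u(2) = 20,  u(3) = 7,  u(4) = 14,  u(5) = 16,  u(6) = 13,  u(7) = 5,  u(8) = 17,  u(9) = 24,  u(10) = 1,  u(11) = 23,  u(12) = 15,  u(13) = 2,  u(14) = 9,  u(15) = 11,  u(16) = 8,  u(17) = 0,  u(18) = 12,  u(19) = 19,  u(20) = 21,  u(21) = 18,  u(22) = 10,  u(23) = 22,  u(24) = 4,  u(25) = 6.
The sequence repeats with period 25.
So u(5409) = u(0 + ((5409-0) mod 25)) = u(9) = 24.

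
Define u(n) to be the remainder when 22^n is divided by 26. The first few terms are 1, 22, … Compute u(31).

Listing terms: u(0) = 1, u(1) = 22, u(2) = 16, u(3) = 14, u(4) = 22.
Since u(4) = u(1) = 22, the sequence is eventually periodic: after a pre-period of length 1 it cycles with period 3.
For n ≥ 1, u(n) depends only on (n - 1) mod 3. (31 - 1) mod 3 = 0, so u(31) = u(1) = 22.

22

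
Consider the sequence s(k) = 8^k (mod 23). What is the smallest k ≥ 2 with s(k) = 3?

10

We have s(1) = 8,  s(2) = 18,  s(3) = 6,  s(4) = 2,  s(5) = 16,  s(6) = 13,  s(7) = 12,  s(8) = 4,  s(9) = 9,  s(10) = 3,  s(11) = 1,  s(12) = 8.
Since s(12) = s(1) = 8, the sequence is periodic with period 11.
The value 3 first appears (with k ≥ 2) at s(10).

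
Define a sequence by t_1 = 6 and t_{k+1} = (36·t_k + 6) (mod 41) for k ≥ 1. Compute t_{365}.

10

Listing terms: t_1 = 6, t_2 = 17, t_3 = 3, t_4 = 32, t_5 = 10, t_6 = 38, t_7 = 21, t_8 = 24, t_9 = 9, t_{10} = 2, t_{11} = 37, t_{12} = 26, t_{13} = 40, t_{14} = 11, t_{15} = 33, t_{16} = 5, t_{17} = 22, t_{18} = 19, t_{19} = 34, t_{20} = 0, t_{21} = 6.
The sequence repeats with period 20.
So t_{365} = t_{1 + ((365-1) mod 20)} = t_5 = 10.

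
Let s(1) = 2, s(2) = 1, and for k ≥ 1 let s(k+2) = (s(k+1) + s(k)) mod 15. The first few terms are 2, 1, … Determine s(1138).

1

Computing terms: s(1) = 2,  s(2) = 1,  s(3) = 3,  s(4) = 4,  s(5) = 7,  s(6) = 11,  s(7) = 3,  s(8) = 14,  s(9) = 2,  s(10) = 1.
The sequence repeats with period 8.
(1138 - 1) mod 8 = 1, so s(1138) = s(2) = 1.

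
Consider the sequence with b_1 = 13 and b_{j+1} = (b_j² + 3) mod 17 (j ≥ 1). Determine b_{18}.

b_1 = 13,  b_2 = 2,  b_3 = 7,  b_4 = 1,  b_5 = 4,  b_6 = 2.
Since b_6 = b_2 = 2, the sequence is eventually periodic: after a pre-period of length 1 it cycles with period 4.
For j ≥ 2, b_j depends only on (j - 2) mod 4. (18 - 2) mod 4 = 0, so b_{18} = b_2 = 2.

2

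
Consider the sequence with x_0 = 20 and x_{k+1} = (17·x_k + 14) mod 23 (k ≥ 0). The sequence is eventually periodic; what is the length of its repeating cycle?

We have x_0 = 20; x_1 = 9; x_2 = 6; x_3 = 1; x_4 = 8; x_5 = 12; x_6 = 11; x_7 = 17; x_8 = 4; x_9 = 13; x_{10} = 5; x_{11} = 7; x_{12} = 18; x_{13} = 21; x_{14} = 3; x_{15} = 19; x_{16} = 15; x_{17} = 16; x_{18} = 10; x_{19} = 0; x_{20} = 14; x_{21} = 22; x_{22} = 20.
Since x_{22} = x_0 = 20, the sequence is periodic with period 22.

22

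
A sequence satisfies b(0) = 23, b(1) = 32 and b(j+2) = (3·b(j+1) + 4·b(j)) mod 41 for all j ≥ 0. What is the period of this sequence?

Computing terms: b(0) = 23,  b(1) = 32,  b(2) = 24,  b(3) = 36,  b(4) = 40,  b(5) = 18,  b(6) = 9,  b(7) = 17,  b(8) = 5,  b(9) = 1,  b(10) = 23,  b(11) = 32.
The sequence repeats with period 10.

10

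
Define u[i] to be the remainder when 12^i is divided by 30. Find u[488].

We have u[0] = 1,  u[1] = 12,  u[2] = 24,  u[3] = 18,  u[4] = 6,  u[5] = 12.
Since u[5] = u[1] = 12, the sequence is eventually periodic: after a pre-period of length 1 it cycles with period 4.
For i ≥ 1, u[i] depends only on (i - 1) mod 4. (488 - 1) mod 4 = 3, so u[488] = u[4] = 6.

6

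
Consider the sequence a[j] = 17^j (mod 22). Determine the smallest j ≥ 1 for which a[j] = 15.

8

Listing terms: a[0] = 1,  a[1] = 17,  a[2] = 3,  a[3] = 7,  a[4] = 9,  a[5] = 21,  a[6] = 5,  a[7] = 19,  a[8] = 15,  a[9] = 13,  a[10] = 1.
Since a[10] = a[0] = 1, the sequence is periodic with period 10.
The value 15 first appears (with j ≥ 1) at a[8].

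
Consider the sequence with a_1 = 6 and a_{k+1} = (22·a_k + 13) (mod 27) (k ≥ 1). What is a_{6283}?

Listing terms: a_1 = 6, a_2 = 10, a_3 = 17, a_4 = 9, a_5 = 22, a_6 = 11, a_7 = 12, a_8 = 7, a_9 = 5, a_{10} = 15, a_{11} = 19, a_{12} = 26, a_{13} = 18, a_{14} = 4, a_{15} = 20, a_{16} = 21, a_{17} = 16, a_{18} = 14, a_{19} = 24, a_{20} = 1, a_{21} = 8, a_{22} = 0, a_{23} = 13, a_{24} = 2, a_{25} = 3, a_{26} = 25, a_{27} = 23, a_{28} = 6.
Since a_{28} = a_1 = 6, the sequence is periodic with period 27.
(6283 - 1) mod 27 = 18, so a_{6283} = a_{19} = 24.

24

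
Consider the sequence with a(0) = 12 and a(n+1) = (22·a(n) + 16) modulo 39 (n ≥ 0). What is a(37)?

7

Computing terms: a(0) = 12,  a(1) = 7,  a(2) = 14,  a(3) = 12.
Since a(3) = a(0) = 12, the sequence is periodic with period 3.
(37 - 0) mod 3 = 1, so a(37) = a(1) = 7.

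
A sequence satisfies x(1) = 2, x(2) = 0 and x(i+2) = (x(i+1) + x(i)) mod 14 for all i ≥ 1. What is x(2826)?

Listing terms: x(1) = 2,  x(2) = 0,  x(3) = 2,  x(4) = 2,  x(5) = 4,  x(6) = 6,  x(7) = 10,  x(8) = 2,  x(9) = 12,  x(10) = 0,  x(11) = 12,  x(12) = 12,  x(13) = 10,  x(14) = 8,  x(15) = 4,  x(16) = 12,  x(17) = 2,  x(18) = 0.
The sequence repeats with period 16.
So x(2826) = x(1 + ((2826-1) mod 16)) = x(10) = 0.

0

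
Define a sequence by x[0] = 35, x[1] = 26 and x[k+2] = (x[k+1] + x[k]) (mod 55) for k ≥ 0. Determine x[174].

We have x[0] = 35; x[1] = 26; x[2] = 6; x[3] = 32; x[4] = 38; x[5] = 15; x[6] = 53; x[7] = 13; x[8] = 11; x[9] = 24; x[10] = 35; x[11] = 4; x[12] = 39; x[13] = 43; x[14] = 27; x[15] = 15; x[16] = 42; x[17] = 2; x[18] = 44; x[19] = 46; x[20] = 35; x[21] = 26.
Since (x[20], x[21]) = (x[0], x[1]) = (35, 26) (two consecutive terms determine the rest), the sequence is periodic with period 20.
(174 - 0) mod 20 = 14, so x[174] = x[14] = 27.

27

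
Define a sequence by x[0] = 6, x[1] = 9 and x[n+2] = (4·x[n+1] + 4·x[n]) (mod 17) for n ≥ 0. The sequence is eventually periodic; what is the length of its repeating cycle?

16

We have x[0] = 6,  x[1] = 9,  x[2] = 9,  x[3] = 4,  x[4] = 1,  x[5] = 3,  x[6] = 16,  x[7] = 8,  x[8] = 11,  x[9] = 8,  x[10] = 8,  x[11] = 13,  x[12] = 16,  x[13] = 14,  x[14] = 1,  x[15] = 9,  x[16] = 6,  x[17] = 9.
The sequence repeats with period 16.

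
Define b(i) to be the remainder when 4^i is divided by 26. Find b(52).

We have b(0) = 1,  b(1) = 4,  b(2) = 16,  b(3) = 12,  b(4) = 22,  b(5) = 10,  b(6) = 14,  b(7) = 4.
Since b(7) = b(1) = 4, the sequence is eventually periodic: after a pre-period of length 1 it cycles with period 6.
For i ≥ 1, b(i) depends only on (i - 1) mod 6. (52 - 1) mod 6 = 3, so b(52) = b(4) = 22.

22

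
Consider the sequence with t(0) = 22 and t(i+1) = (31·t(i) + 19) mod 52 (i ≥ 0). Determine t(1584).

t(0) = 22,  t(1) = 25,  t(2) = 14,  t(3) = 37,  t(4) = 22.
The sequence repeats with period 4.
So t(1584) = t(0 + ((1584-0) mod 4)) = t(0) = 22.

22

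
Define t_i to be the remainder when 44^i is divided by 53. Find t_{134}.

42

Listing terms: t_1 = 44, t_2 = 28, t_3 = 13, t_4 = 42, t_5 = 46, t_6 = 10, t_7 = 16, t_8 = 15, t_9 = 24, t_{10} = 49, t_{11} = 36, t_{12} = 47, t_{13} = 1, t_{14} = 44.
The sequence repeats with period 13.
(134 - 1) mod 13 = 3, so t_{134} = t_4 = 42.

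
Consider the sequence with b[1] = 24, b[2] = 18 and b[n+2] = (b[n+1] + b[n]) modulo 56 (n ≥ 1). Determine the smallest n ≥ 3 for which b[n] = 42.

b[1] = 24; b[2] = 18; b[3] = 42; b[4] = 4; b[5] = 46; b[6] = 50; b[7] = 40; b[8] = 34; b[9] = 18; b[10] = 52; b[11] = 14; b[12] = 10; b[13] = 24; b[14] = 34; b[15] = 2; b[16] = 36; b[17] = 38; b[18] = 18; b[19] = 0; b[20] = 18; b[21] = 18; b[22] = 36; b[23] = 54; b[24] = 34; b[25] = 32; b[26] = 10; b[27] = 42; b[28] = 52; b[29] = 38; b[30] = 34; b[31] = 16; b[32] = 50; b[33] = 10; b[34] = 4; b[35] = 14; b[36] = 18; b[37] = 32; b[38] = 50; b[39] = 26; b[40] = 20; b[41] = 46; b[42] = 10; b[43] = 0; b[44] = 10; b[45] = 10; b[46] = 20; b[47] = 30; b[48] = 50; b[49] = 24; b[50] = 18.
Since (b[49], b[50]) = (b[1], b[2]) = (24, 18) (two consecutive terms determine the rest), the sequence is periodic with period 48.
The value 42 first appears (with n ≥ 3) at b[3].

3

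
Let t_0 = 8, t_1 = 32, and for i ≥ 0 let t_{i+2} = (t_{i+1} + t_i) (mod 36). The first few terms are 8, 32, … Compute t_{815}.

24

Computing terms: t_0 = 8, t_1 = 32, t_2 = 4, t_3 = 0, t_4 = 4, t_5 = 4, t_6 = 8, t_7 = 12, t_8 = 20, t_9 = 32, t_{10} = 16, t_{11} = 12, t_{12} = 28, t_{13} = 4, t_{14} = 32, t_{15} = 0, t_{16} = 32, t_{17} = 32, t_{18} = 28, t_{19} = 24, t_{20} = 16, t_{21} = 4, t_{22} = 20, t_{23} = 24, t_{24} = 8, t_{25} = 32.
Since (t_{24}, t_{25}) = (t_0, t_1) = (8, 32) (two consecutive terms determine the rest), the sequence is periodic with period 24.
(815 - 0) mod 24 = 23, so t_{815} = t_{23} = 24.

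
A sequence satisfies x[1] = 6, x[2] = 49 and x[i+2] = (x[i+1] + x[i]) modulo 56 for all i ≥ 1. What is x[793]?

Listing terms: x[1] = 6; x[2] = 49; x[3] = 55; x[4] = 48; x[5] = 47; x[6] = 39; x[7] = 30; x[8] = 13; x[9] = 43; x[10] = 0; x[11] = 43; x[12] = 43; x[13] = 30; x[14] = 17; x[15] = 47; x[16] = 8; x[17] = 55; x[18] = 7; x[19] = 6; x[20] = 13; x[21] = 19; x[22] = 32; x[23] = 51; x[24] = 27; x[25] = 22; x[26] = 49; x[27] = 15; x[28] = 8; x[29] = 23; x[30] = 31; x[31] = 54; x[32] = 29; x[33] = 27; x[34] = 0; x[35] = 27; x[36] = 27; x[37] = 54; x[38] = 25; x[39] = 23; x[40] = 48; x[41] = 15; x[42] = 7; x[43] = 22; x[44] = 29; x[45] = 51; x[46] = 24; x[47] = 19; x[48] = 43; x[49] = 6; x[50] = 49.
The sequence repeats with period 48.
(793 - 1) mod 48 = 24, so x[793] = x[25] = 22.

22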